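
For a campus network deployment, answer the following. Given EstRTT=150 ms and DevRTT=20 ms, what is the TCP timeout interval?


Given: EstRTT = 150 ms, DevRTT = 20 ms
Timeout = EstRTT + 4 * DevRTT
4 * DevRTT = 4 * 20 = 80
Timeout = 150 + 80 = 230 ms

230


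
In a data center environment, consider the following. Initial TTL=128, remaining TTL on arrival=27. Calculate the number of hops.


Given: initial TTL = 128, received TTL = 27
Hops = initial TTL - received TTL
Hops = 128 - 27 = 101

101


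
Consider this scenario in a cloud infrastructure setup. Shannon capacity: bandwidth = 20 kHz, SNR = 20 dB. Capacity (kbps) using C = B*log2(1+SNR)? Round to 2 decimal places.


Given: B = 20 kHz, SNR = 20 dB
SNR linear = 10^(20/10) = 100
1 + SNR = 101
log2(101) = 6.6582114828
C = 20 * 1000 * 6.6582114828 = 133164.2297 bps
C = 133.164230 kbps -> 133.16 kbps (2 dp)

133.16


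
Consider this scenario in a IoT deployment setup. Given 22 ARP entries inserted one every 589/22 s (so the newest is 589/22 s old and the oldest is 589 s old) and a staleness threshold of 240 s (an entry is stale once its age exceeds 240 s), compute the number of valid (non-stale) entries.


Ages are k * 589/22 s for k = 1..22 (spacing = 26.7727 s).
Entry k is valid iff k * 589/22 <= 240 iff k <= 22 * 240 / 589 = 8.9643
n_valid = floor(8.9643) = 8
(n_stale = 22 - 8 = 14)

8


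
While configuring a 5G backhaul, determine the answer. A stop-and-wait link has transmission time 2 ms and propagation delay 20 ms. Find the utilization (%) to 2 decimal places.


Given: Ttrans = 2 ms, Tprop = 20 ms
RTT = 2 * Tprop = 2 * 20 = 40 ms
U = Ttrans / (Ttrans + RTT)
U = 2 / (2 + 40)
U = 2 / 42 = 0.047619
U% = 4.76%

4.76


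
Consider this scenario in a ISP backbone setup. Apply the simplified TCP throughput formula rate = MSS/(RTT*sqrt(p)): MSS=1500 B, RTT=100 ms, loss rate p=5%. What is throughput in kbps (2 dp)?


Given: MSS = 1500 bytes, RTT = 100 ms, loss = 5%
RTT in seconds = 100 / 1000 = 0.1
Loss rate = 5% = 0.05
sqrt(loss) = sqrt(0.05) = 0.223606797750
Throughput (bytes/s) = 1500 / (0.1 * 0.223606797750) = 67082.0393
Throughput (kbps) = 67082.0393 * 8 / 1000 = 536.656315 -> 536.66 kbps (2 dp)

536.66


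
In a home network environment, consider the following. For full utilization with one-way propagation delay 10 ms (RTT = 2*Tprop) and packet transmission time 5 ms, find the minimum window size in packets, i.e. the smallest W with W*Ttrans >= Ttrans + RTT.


Given: Ttrans = 5 ms, RTT = 20 ms (= 2 * Tprop, Tprop = 10 ms)
Time until first ACK returns = Ttrans + RTT = 5 + 20 = 25 ms
Need W * Ttrans >= Ttrans + RTT  ->  W >= (Ttrans + RTT) / Ttrans
(Ttrans + RTT) / Ttrans = 25 / 5 = 5
W_min = ceil(5) = 5

5


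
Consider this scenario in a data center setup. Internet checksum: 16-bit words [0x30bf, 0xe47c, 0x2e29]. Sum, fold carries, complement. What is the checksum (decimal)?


Given words: [0x30bf, 0xe47c, 0x2e29]
Step 1: Sum all words
Raw sum = 12479 + 58492 + 11817 = 82788
Step 2: Fold carry: (17252 + 1) = 17253
One's complement = ~17253 & 0xFFFF = 48282

48282


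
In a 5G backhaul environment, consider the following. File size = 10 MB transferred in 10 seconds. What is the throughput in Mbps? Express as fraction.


Given: file = 10 MB, time = 10 s
File in Mb = 10 * 8 = 80 Mb
Throughput = 80 / 10 Mbps
Throughput = 8 Mbps

8


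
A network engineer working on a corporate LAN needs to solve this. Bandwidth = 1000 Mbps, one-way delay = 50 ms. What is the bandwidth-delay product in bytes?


Given: bandwidth = 1000 Mbps, delay = 50 ms
BDP in bits = 1000 * 10^6 * 50 / 1000
BDP in bits = 50000000
BDP in bytes = 50000000 / 8 = 6250000

6250000


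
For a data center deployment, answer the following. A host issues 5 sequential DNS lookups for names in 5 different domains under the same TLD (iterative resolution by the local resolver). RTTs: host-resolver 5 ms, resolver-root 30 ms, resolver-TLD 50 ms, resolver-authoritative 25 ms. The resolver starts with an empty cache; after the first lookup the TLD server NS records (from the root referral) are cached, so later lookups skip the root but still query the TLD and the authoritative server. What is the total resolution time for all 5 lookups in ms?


Lookup 1 (cold cache): local + root + TLD + auth = 5 + 30 + 50 + 25 = 110 ms
Lookups 2..5 (TLD NS cached -> skip root; new domain -> still ask TLD and auth): local + TLD + auth = 5 + 50 + 25 = 80 ms each
Remaining 4 lookups: 4 * 80 = 320 ms
Total = 110 + 320 = 430 ms

430


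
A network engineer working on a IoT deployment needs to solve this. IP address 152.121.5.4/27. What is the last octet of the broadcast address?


Given: IP = 152.121.5.4, prefix = /27
Host bits = 32 - 27 = 5
Network last octet = 4 AND mask = 0
Host part size = 2^5 - 1 = 31
Broadcast last octet = 0 OR 31 = 31

31


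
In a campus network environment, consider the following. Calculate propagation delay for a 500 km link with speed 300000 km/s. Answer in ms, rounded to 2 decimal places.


Given: distance = 500 km, speed = 300000 km/s
Delay = distance / speed = 500 / 300000 seconds
Delay in ms = 500 * 1000 / 300000
Delay = 1.6667 ms
Rounded to 2 dp = 1.67 ms

1.67


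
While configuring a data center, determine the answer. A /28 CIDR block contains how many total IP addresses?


Given: CIDR prefix /28
Host bits = 32 - 28 = 4
Total addresses = 2^4 = 16

16


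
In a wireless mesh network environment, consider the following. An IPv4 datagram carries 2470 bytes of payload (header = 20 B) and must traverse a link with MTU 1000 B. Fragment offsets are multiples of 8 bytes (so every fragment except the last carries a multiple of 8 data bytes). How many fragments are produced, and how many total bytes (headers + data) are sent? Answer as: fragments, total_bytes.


Max data per non-final fragment = floor((MTU - header)/8)*8 = floor((1000 - 20)/8)*8 = floor(980/8)*8 = 976 B
Final fragment needs no 8-byte alignment: it can carry up to MTU - header = 980 B
Non-final fragments needed = ceil((payload - 980) / 976) = ceil(1490/976) = ceil(1.5266) = 2
Number of fragments = 2 + 1 = 3
Fragment sizes (data): 2 * 976 B + 518 B (last, 518 <= 980 OK)
Total bytes sent = payload + n_frags * header = 2470 + 3*20 = 2470 + 60 = 2530 B

3, 2530


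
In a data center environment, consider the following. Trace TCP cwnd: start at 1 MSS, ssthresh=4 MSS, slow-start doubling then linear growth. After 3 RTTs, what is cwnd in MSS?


RTT 0: cwnd = 1 MSS (initial)
RTT 1: cwnd = 2 MSS (slow start, doubled)
RTT 2: cwnd = 4 MSS (slow start, doubled)
RTT 3: cwnd = 5 MSS (congestion avoidance, +1)

5


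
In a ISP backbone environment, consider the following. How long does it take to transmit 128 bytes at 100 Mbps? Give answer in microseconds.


Given: packet = 128 bytes, bandwidth = 100 Mbps
Packet in bits = 128 * 8 = 1024 bits
Bandwidth = 100 * 10^6 = 100000000 bps
Time = 1024 / 100000000 seconds
Time in us = 1024 * 10^6 / 100000000 = 10.24

10.24


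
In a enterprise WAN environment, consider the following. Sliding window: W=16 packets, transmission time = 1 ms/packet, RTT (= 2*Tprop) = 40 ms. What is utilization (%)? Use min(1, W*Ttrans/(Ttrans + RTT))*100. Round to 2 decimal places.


Given: W = 16, Ttrans = 1 ms, RTT = 40 ms (= 2 * Tprop, Tprop = 20 ms)
Cycle time = Ttrans + RTT = 1 + 40 = 41 ms (first packet sent until its ACK returns)
W * Ttrans = 16 * 1 = 16 ms of sending per cycle
W * Ttrans / (Ttrans + RTT) = 16 / 41 = 0.390244
U = min(1, 0.390244) = 0.390244
U% = 39.02%

39.02


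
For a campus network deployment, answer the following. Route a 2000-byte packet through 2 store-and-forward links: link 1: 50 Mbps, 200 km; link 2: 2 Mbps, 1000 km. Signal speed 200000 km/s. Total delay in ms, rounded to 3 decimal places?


Packet = 2000 bytes = 16000 bits. Store-and-forward: sum (t_trans + t_prop) per link.
Link 1: t_trans = 16000/(50*10^6) s = 0.3200 ms; t_prop = 200/200000 s = 1.0000 ms; subtotal = 1.3200 ms
Link 2: t_trans = 16000/(2*10^6) s = 8.0000 ms; t_prop = 1000/200000 s = 5.0000 ms; subtotal = 13.0000 ms
End-to-end = 1.3200 + 13.0000 = 14.3200 ms -> 14.320 ms (3 dp)

14.320


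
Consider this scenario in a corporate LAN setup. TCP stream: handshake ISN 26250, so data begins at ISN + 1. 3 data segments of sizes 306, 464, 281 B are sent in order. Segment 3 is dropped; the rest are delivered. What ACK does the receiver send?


SYN uses sequence number 26250; first data byte = ISN + 1 = 26251.
Segment 1: SEQ = 26251, len = 306 B, covers [26251, 26556]
Segment 2: SEQ = 26557, len = 464 B, covers [26557, 27020]
Segment 3: SEQ = 27021, len = 281 B, covers [27021, 27301] [LOST]
In-order data received: bytes [26251, 27020] (segments 1..2).
Segment 3 missing -> gap begins at byte 27021.
Cumulative ACK = next expected in-order byte = 26251 + 306 + 464 = 27021

27021


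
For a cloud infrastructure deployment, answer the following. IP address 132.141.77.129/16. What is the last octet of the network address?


Given: IP = 132.141.77.129, prefix = /16
Subnet mask = 255.255.0.0
Last octet of IP: 129
Last octet of mask: 0
Network last octet = 129 AND 0 = 0

0


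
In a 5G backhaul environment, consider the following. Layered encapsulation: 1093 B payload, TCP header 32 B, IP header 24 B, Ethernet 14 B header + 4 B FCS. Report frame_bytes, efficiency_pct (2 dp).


TCP segment = 1093 + 32 = 1125 B
IP packet = 1125 + 24 = 1149 B
Ethernet frame = 1149 + 14 + 4 = 1167 B
Efficiency = app / frame = 1093 / 1167 = 0.936590 = 93.6590% -> 93.66% (2 dp)

1167, 93.66


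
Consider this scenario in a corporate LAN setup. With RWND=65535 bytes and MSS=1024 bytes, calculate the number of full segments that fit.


Given: RWND = 65535 bytes, MSS = 1024 bytes
Full segments = floor(RWND / MSS)
Full segments = floor(65535 / 1024)
Full segments = floor(63.999) = 63

63


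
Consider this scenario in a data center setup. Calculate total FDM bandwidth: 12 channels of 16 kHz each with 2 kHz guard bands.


Given: 12 channels, 16 kHz each, guard = 2 kHz
Channel bandwidth = 12 * 16 = 192 kHz
Guard bands = 11 gaps * 2 kHz = 22 kHz
Total = 192 + 22 = 214 kHz

214


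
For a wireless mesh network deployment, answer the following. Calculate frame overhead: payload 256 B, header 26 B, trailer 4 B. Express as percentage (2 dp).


Given: payload = 256 B, header = 26 B, trailer = 4 B
Overhead bytes = header + trailer = 26 + 4 = 30
Total frame = payload + overhead = 256 + 30 = 286
Overhead % = 30 / 286 * 100 = 10.4895% -> 10.49% (2 dp)

10.49


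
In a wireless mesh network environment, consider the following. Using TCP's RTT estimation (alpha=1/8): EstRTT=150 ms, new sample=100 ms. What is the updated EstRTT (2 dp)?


Given: EstRTT = 150 ms, SampleRTT = 100 ms, alpha = 1/8
New EstRTT = (1 - alpha) * EstRTT + alpha * SampleRTT
(7/8) * 150 = 131.25
(1/8) * 100 = 12.5
New EstRTT = 131.25 + 12.5 = 143.75 ms -> 143.75 ms (2 dp)

143.75


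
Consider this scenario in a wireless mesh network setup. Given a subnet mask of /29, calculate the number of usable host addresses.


Given: subnet mask /29
Host bits = 32 - 29 = 3
Total addresses = 2^3 = 8
Usable hosts = 8 - 2 (network + broadcast) = 6

6


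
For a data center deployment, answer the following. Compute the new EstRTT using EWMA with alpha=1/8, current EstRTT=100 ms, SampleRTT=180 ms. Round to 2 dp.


Given: EstRTT = 100 ms, SampleRTT = 180 ms, alpha = 1/8
New EstRTT = (1 - alpha) * EstRTT + alpha * SampleRTT
(7/8) * 100 = 87.5
(1/8) * 180 = 22.5
New EstRTT = 87.5 + 22.5 = 110 ms -> 110.00 ms (2 dp)

110.00


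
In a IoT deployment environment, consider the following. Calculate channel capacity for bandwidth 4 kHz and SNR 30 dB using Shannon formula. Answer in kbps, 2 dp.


Given: B = 4 kHz, SNR = 30 dB
SNR linear = 10^(30/10) = 1000
1 + SNR = 1001
log2(1001) = 9.9672262588
C = 4 * 1000 * 9.9672262588 = 39868.9050 bps
C = 39.868905 kbps -> 39.87 kbps (2 dp)

39.87


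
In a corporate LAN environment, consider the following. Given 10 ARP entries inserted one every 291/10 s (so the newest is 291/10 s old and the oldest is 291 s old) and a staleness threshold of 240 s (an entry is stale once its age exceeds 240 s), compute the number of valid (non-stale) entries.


Ages are k * 291/10 s for k = 1..10 (spacing = 29.1000 s).
Entry k is valid iff k * 291/10 <= 240 iff k <= 10 * 240 / 291 = 8.2474
n_valid = floor(8.2474) = 8
(n_stale = 10 - 8 = 2)

8


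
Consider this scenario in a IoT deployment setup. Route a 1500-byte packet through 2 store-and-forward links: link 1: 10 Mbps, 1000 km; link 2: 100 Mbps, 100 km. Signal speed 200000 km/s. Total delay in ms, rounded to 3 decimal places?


Packet = 1500 bytes = 12000 bits. Store-and-forward: sum (t_trans + t_prop) per link.
Link 1: t_trans = 12000/(10*10^6) s = 1.2000 ms; t_prop = 1000/200000 s = 5.0000 ms; subtotal = 6.2000 ms
Link 2: t_trans = 12000/(100*10^6) s = 0.1200 ms; t_prop = 100/200000 s = 0.5000 ms; subtotal = 0.6200 ms
End-to-end = 6.2000 + 0.6200 = 6.8200 ms -> 6.820 ms (3 dp)

6.820


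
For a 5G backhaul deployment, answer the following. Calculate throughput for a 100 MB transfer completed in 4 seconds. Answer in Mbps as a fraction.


Given: file = 100 MB, time = 4 s
File in Mb = 100 * 8 = 800 Mb
Throughput = 800 / 4 Mbps
Throughput = 200 Mbps

200


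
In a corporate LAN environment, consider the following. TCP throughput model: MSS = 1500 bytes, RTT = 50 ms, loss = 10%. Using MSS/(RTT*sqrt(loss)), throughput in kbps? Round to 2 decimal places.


Given: MSS = 1500 bytes, RTT = 50 ms, loss = 10%
RTT in seconds = 50 / 1000 = 0.05
Loss rate = 10% = 0.1
sqrt(loss) = sqrt(0.1) = 0.316227766017
Throughput (bytes/s) = 1500 / (0.05 * 0.316227766017) = 94868.3298
Throughput (kbps) = 94868.3298 * 8 / 1000 = 758.946638 -> 758.95 kbps (2 dp)

758.95


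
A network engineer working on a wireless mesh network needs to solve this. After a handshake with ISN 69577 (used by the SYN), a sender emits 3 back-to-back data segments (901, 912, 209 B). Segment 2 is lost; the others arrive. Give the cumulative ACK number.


SYN uses sequence number 69577; first data byte = ISN + 1 = 69578.
Segment 1: SEQ = 69578, len = 901 B, covers [69578, 70478]
Segment 2: SEQ = 70479, len = 912 B, covers [70479, 71390] [LOST]
Segment 3: SEQ = 71391, len = 209 B, covers [71391, 71599]
In-order data received: bytes [69578, 70478] (segments 1..1).
Segment 2 missing -> gap begins at byte 70479; later segments buffered out of order.
Cumulative ACK = next expected in-order byte = 69578 + 901 = 70479

70479


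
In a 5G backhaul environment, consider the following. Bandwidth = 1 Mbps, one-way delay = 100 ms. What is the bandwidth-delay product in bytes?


Given: bandwidth = 1 Mbps, delay = 100 ms
BDP in bits = 1 * 10^6 * 100 / 1000
BDP in bits = 100000
BDP in bytes = 100000 / 8 = 12500

12500


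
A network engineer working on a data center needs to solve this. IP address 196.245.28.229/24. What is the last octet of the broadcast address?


Given: IP = 196.245.28.229, prefix = /24
Host bits = 32 - 24 = 8
Network last octet = 229 AND mask = 0
Host part size = 2^8 - 1 = 255
Broadcast last octet = 0 OR 255 = 255

255


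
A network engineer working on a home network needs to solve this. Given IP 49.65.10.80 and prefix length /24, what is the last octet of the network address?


Given: IP = 49.65.10.80, prefix = /24
Subnet mask = 255.255.255.0
Last octet of IP: 80
Last octet of mask: 0
Network last octet = 80 AND 0 = 0

0


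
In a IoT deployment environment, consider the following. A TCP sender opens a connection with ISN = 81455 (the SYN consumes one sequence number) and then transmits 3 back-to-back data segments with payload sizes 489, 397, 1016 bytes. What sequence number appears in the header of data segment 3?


The SYN occupies sequence number ISN = 81455, so the first data byte is ISN + 1 = 81456.
SEQ of data segment i = (ISN + 1) + sum of payload sizes of segments 1..i-1.
Segment 1: SEQ = 81456, payload = 489 bytes
Segment 2: SEQ = 81945, payload = 397 bytes
Segment 3: SEQ = 82342, payload = 1016 bytes
SEQ of segment 3 = 81456 + 489 + 397 = 82342

82342


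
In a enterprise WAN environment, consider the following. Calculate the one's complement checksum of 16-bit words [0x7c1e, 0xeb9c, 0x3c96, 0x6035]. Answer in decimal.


Given words: [0x7c1e, 0xeb9c, 0x3c96, 0x6035]
Step 1: Sum all words
Raw sum = 31774 + 60316 + 15510 + 24629 = 132229
Step 2: Fold carry: (1157 + 2) = 1159
One's complement = ~1159 & 0xFFFF = 64376

64376


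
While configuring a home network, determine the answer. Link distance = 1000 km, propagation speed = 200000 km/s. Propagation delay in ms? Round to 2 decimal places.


Given: distance = 1000 km, speed = 200000 km/s
Delay = distance / speed = 1000 / 200000 seconds
Delay in ms = 1000 * 1000 / 200000
Delay = 5.0000 ms
Rounded to 2 dp = 5.00 ms

5.00


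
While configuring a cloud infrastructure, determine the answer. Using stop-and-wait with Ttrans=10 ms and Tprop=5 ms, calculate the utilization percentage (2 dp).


Given: Ttrans = 10 ms, Tprop = 5 ms
RTT = 2 * Tprop = 2 * 5 = 10 ms
U = Ttrans / (Ttrans + RTT)
U = 10 / (10 + 10)
U = 10 / 20 = 0.5
U% = 50.00%

50.00


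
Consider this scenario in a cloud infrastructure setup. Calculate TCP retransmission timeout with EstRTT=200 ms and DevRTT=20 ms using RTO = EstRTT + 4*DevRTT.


Given: EstRTT = 200 ms, DevRTT = 20 ms
Timeout = EstRTT + 4 * DevRTT
4 * DevRTT = 4 * 20 = 80
Timeout = 200 + 80 = 280 ms

280


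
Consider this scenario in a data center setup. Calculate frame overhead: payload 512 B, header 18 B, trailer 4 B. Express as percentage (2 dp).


Given: payload = 512 B, header = 18 B, trailer = 4 B
Overhead bytes = header + trailer = 18 + 4 = 22
Total frame = payload + overhead = 512 + 22 = 534
Overhead % = 22 / 534 * 100 = 4.1199% -> 4.12% (2 dp)

4.12


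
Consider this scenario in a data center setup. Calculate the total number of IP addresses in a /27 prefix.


Given: CIDR prefix /27
Host bits = 32 - 27 = 5
Total addresses = 2^5 = 32

32


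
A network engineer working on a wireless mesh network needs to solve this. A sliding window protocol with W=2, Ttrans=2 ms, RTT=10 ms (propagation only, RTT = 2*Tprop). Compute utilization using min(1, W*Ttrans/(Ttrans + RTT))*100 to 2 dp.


Given: W = 2, Ttrans = 2 ms, RTT = 10 ms (= 2 * Tprop, Tprop = 5 ms)
Cycle time = Ttrans + RTT = 2 + 10 = 12 ms (first packet sent until its ACK returns)
W * Ttrans = 2 * 2 = 4 ms of sending per cycle
W * Ttrans / (Ttrans + RTT) = 4 / 12 = 0.333333
U = min(1, 0.333333) = 0.333333
U% = 33.33%

33.33


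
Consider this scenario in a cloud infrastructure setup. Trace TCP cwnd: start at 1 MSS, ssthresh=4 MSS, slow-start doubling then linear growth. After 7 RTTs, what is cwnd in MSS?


RTT 0: cwnd = 1 MSS (initial)
RTT 1: cwnd = 2 MSS (slow start, doubled)
RTT 2: cwnd = 4 MSS (slow start, doubled)
RTT 3: cwnd = 5 MSS (congestion avoidance, +1)
RTT 4: cwnd = 6 MSS (congestion avoidance, +1)
RTT 5: cwnd = 7 MSS (congestion avoidance, +1)
RTT 6: cwnd = 8 MSS (congestion avoidance, +1)
RTT 7: cwnd = 9 MSS (congestion avoidance, +1)

9


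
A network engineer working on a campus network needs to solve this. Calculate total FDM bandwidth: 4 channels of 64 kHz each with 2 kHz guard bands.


Given: 4 channels, 64 kHz each, guard = 2 kHz
Channel bandwidth = 4 * 64 = 256 kHz
Guard bands = 3 gaps * 2 kHz = 6 kHz
Total = 256 + 6 = 262 kHz

262


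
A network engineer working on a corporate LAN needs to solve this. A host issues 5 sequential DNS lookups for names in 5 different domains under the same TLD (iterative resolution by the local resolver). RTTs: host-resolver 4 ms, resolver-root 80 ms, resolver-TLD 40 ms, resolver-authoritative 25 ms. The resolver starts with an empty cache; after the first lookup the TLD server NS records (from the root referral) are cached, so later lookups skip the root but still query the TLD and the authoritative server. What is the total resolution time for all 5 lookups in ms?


Lookup 1 (cold cache): local + root + TLD + auth = 4 + 80 + 40 + 25 = 149 ms
Lookups 2..5 (TLD NS cached -> skip root; new domain -> still ask TLD and auth): local + TLD + auth = 4 + 40 + 25 = 69 ms each
Remaining 4 lookups: 4 * 69 = 276 ms
Total = 149 + 276 = 425 ms

425


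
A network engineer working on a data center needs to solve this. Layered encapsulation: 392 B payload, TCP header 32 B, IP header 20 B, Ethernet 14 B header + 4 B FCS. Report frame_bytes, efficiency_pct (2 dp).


TCP segment = 392 + 32 = 424 B
IP packet = 424 + 20 = 444 B
Ethernet frame = 444 + 14 + 4 = 462 B
Efficiency = app / frame = 392 / 462 = 0.848485 = 84.8485% -> 84.85% (2 dp)

462, 84.85


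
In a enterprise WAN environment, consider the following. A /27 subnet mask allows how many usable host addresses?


Given: subnet mask /27
Host bits = 32 - 27 = 5
Total addresses = 2^5 = 32
Usable hosts = 32 - 2 (network + broadcast) = 30

30


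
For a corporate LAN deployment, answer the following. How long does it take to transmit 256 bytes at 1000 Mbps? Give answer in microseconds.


Given: packet = 256 bytes, bandwidth = 1000 Mbps
Packet in bits = 256 * 8 = 2048 bits
Bandwidth = 1000 * 10^6 = 1000000000 bps
Time = 2048 / 1000000000 seconds
Time in us = 2048 * 10^6 / 1000000000 = 2.048

2.048


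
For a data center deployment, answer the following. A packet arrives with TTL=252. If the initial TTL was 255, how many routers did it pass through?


Given: initial TTL = 255, received TTL = 252
Hops = initial TTL - received TTL
Hops = 255 - 252 = 3

3


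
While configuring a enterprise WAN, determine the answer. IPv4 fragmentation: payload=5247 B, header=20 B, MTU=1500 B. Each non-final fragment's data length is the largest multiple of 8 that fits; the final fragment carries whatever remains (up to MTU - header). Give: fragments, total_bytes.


Max data per non-final fragment = floor((MTU - header)/8)*8 = floor((1500 - 20)/8)*8 = floor(1480/8)*8 = 1480 B
Final fragment needs no 8-byte alignment: it can carry up to MTU - header = 1480 B
Non-final fragments needed = ceil((payload - 1480) / 1480) = ceil(3767/1480) = ceil(2.5453) = 3
Number of fragments = 3 + 1 = 4
Fragment sizes (data): 3 * 1480 B + 807 B (last, 807 <= 1480 OK)
Total bytes sent = payload + n_frags * header = 5247 + 4*20 = 5247 + 80 = 5327 B

4, 5327


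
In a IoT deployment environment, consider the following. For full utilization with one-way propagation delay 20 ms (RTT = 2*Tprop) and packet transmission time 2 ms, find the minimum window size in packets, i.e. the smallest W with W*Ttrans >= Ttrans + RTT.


Given: Ttrans = 2 ms, RTT = 40 ms (= 2 * Tprop, Tprop = 20 ms)
Time until first ACK returns = Ttrans + RTT = 2 + 40 = 42 ms
Need W * Ttrans >= Ttrans + RTT  ->  W >= (Ttrans + RTT) / Ttrans
(Ttrans + RTT) / Ttrans = 42 / 2 = 21
W_min = ceil(21) = 21

21


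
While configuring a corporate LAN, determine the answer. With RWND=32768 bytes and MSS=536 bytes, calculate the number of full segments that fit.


Given: RWND = 32768 bytes, MSS = 536 bytes
Full segments = floor(RWND / MSS)
Full segments = floor(32768 / 536)
Full segments = floor(61.1343) = 61

61


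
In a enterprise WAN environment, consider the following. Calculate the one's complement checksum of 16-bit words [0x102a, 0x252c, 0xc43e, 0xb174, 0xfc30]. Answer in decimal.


Given words: [0x102a, 0x252c, 0xc43e, 0xb174, 0xfc30]
Step 1: Sum all words
Raw sum = 4138 + 9516 + 50238 + 45428 + 64560 = 173880
Step 2: Fold carry: (42808 + 2) = 42810
One's complement = ~42810 & 0xFFFF = 22725

22725


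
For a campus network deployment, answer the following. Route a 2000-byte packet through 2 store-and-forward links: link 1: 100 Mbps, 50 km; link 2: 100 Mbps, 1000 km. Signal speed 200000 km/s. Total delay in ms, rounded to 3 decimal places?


Packet = 2000 bytes = 16000 bits. Store-and-forward: sum (t_trans + t_prop) per link.
Link 1: t_trans = 16000/(100*10^6) s = 0.1600 ms; t_prop = 50/200000 s = 0.2500 ms; subtotal = 0.4100 ms
Link 2: t_trans = 16000/(100*10^6) s = 0.1600 ms; t_prop = 1000/200000 s = 5.0000 ms; subtotal = 5.1600 ms
End-to-end = 0.4100 + 5.1600 = 5.5700 ms -> 5.570 ms (3 dp)

5.570


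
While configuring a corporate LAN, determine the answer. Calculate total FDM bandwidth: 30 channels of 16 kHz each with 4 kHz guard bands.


Given: 30 channels, 16 kHz each, guard = 4 kHz
Channel bandwidth = 30 * 16 = 480 kHz
Guard bands = 29 gaps * 4 kHz = 116 kHz
Total = 480 + 116 = 596 kHz

596


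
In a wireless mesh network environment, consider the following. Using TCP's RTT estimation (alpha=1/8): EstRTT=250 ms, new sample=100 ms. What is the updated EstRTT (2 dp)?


Given: EstRTT = 250 ms, SampleRTT = 100 ms, alpha = 1/8
New EstRTT = (1 - alpha) * EstRTT + alpha * SampleRTT
(7/8) * 250 = 218.75
(1/8) * 100 = 12.5
New EstRTT = 218.75 + 12.5 = 231.25 ms -> 231.25 ms (2 dp)

231.25


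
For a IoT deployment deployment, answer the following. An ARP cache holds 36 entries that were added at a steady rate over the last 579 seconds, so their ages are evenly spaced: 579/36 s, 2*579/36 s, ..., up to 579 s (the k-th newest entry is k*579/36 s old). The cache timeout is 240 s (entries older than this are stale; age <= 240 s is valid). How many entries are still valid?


Ages are k * 579/36 s for k = 1..36 (spacing = 16.0833 s).
Entry k is valid iff k * 579/36 <= 240 iff k <= 36 * 240 / 579 = 14.9223
n_valid = floor(14.9223) = 14
(n_stale = 36 - 14 = 22)

14


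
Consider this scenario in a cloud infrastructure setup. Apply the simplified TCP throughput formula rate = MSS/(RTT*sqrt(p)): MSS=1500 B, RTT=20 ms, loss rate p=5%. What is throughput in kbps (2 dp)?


Given: MSS = 1500 bytes, RTT = 20 ms, loss = 5%
RTT in seconds = 20 / 1000 = 0.02
Loss rate = 5% = 0.05
sqrt(loss) = sqrt(0.05) = 0.223606797750
Throughput (bytes/s) = 1500 / (0.02 * 0.223606797750) = 335410.1966
Throughput (kbps) = 335410.1966 * 8 / 1000 = 2683.281573 -> 2683.28 kbps (2 dp)

2683.28


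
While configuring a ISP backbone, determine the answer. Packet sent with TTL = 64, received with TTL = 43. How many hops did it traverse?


Given: initial TTL = 64, received TTL = 43
Hops = initial TTL - received TTL
Hops = 64 - 43 = 21

21


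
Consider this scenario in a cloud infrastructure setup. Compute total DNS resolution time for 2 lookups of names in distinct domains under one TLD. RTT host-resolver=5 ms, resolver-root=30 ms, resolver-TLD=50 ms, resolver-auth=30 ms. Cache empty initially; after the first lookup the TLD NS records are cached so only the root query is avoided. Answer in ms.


Lookup 1 (cold cache): local + root + TLD + auth = 5 + 30 + 50 + 30 = 115 ms
Lookups 2..2 (TLD NS cached -> skip root; new domain -> still ask TLD and auth): local + TLD + auth = 5 + 50 + 30 = 85 ms each
Remaining 1 lookups: 1 * 85 = 85 ms
Total = 115 + 85 = 200 ms

200


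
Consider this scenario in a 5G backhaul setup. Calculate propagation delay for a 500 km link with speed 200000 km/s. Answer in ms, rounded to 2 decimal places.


Given: distance = 500 km, speed = 200000 km/s
Delay = distance / speed = 500 / 200000 seconds
Delay in ms = 500 * 1000 / 200000
Delay = 2.5000 ms
Rounded to 2 dp = 2.50 ms

2.50


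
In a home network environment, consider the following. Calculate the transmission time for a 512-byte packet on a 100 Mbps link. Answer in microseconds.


Given: packet = 512 bytes, bandwidth = 100 Mbps
Packet in bits = 512 * 8 = 4096 bits
Bandwidth = 100 * 10^6 = 100000000 bps
Time = 4096 / 100000000 seconds
Time in us = 4096 * 10^6 / 100000000 = 40.96

40.96


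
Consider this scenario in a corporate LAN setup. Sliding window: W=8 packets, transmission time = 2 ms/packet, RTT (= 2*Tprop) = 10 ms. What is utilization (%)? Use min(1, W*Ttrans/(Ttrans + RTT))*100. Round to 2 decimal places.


Given: W = 8, Ttrans = 2 ms, RTT = 10 ms (= 2 * Tprop, Tprop = 5 ms)
Cycle time = Ttrans + RTT = 2 + 10 = 12 ms (first packet sent until its ACK returns)
W * Ttrans = 8 * 2 = 16 ms of sending per cycle
W * Ttrans / (Ttrans + RTT) = 16 / 12 = 1.333333
U = min(1, 1.333333) = 1.000000
U% = 100.00%

100.00


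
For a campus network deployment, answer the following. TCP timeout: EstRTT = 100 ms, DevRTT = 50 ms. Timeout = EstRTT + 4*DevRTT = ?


Given: EstRTT = 100 ms, DevRTT = 50 ms
Timeout = EstRTT + 4 * DevRTT
4 * DevRTT = 4 * 50 = 200
Timeout = 100 + 200 = 300 ms

300


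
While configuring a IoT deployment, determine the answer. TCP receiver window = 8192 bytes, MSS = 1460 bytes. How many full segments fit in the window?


Given: RWND = 8192 bytes, MSS = 1460 bytes
Full segments = floor(RWND / MSS)
Full segments = floor(8192 / 1460)
Full segments = floor(5.611) = 5

5


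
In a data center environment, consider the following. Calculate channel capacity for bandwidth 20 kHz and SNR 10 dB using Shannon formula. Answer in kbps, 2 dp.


Given: B = 20 kHz, SNR = 10 dB
SNR linear = 10^(10/10) = 10
1 + SNR = 11
log2(11) = 3.4594316186
C = 20 * 1000 * 3.4594316186 = 69188.6324 bps
C = 69.188632 kbps -> 69.19 kbps (2 dp)

69.19


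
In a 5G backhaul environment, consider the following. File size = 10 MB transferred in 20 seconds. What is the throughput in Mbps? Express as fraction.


Given: file = 10 MB, time = 20 s
File in Mb = 10 * 8 = 80 Mb
Throughput = 80 / 20 Mbps
Throughput = 4 Mbps

4


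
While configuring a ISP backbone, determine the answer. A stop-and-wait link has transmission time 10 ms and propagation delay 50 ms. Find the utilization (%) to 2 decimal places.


Given: Ttrans = 10 ms, Tprop = 50 ms
RTT = 2 * Tprop = 2 * 50 = 100 ms
U = Ttrans / (Ttrans + RTT)
U = 10 / (10 + 100)
U = 10 / 110 = 0.090909
U% = 9.09%

9.09


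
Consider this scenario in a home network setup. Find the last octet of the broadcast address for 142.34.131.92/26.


Given: IP = 142.34.131.92, prefix = /26
Host bits = 32 - 26 = 6
Network last octet = 92 AND mask = 64
Host part size = 2^6 - 1 = 63
Broadcast last octet = 64 OR 63 = 127

127


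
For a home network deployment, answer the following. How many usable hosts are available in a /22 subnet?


Given: subnet mask /22
Host bits = 32 - 22 = 10
Total addresses = 2^10 = 1024
Usable hosts = 1024 - 2 (network + broadcast) = 1022

1022


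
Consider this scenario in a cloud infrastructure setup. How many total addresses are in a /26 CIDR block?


Given: CIDR prefix /26
Host bits = 32 - 26 = 6
Total addresses = 2^6 = 64

64


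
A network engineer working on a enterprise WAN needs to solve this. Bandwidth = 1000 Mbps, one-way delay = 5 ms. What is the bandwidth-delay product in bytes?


Given: bandwidth = 1000 Mbps, delay = 5 ms
BDP in bits = 1000 * 10^6 * 5 / 1000
BDP in bits = 5000000
BDP in bytes = 5000000 / 8 = 625000

625000


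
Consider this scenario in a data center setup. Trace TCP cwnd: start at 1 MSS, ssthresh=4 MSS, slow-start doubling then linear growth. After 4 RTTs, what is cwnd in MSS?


RTT 0: cwnd = 1 MSS (initial)
RTT 1: cwnd = 2 MSS (slow start, doubled)
RTT 2: cwnd = 4 MSS (slow start, doubled)
RTT 3: cwnd = 5 MSS (congestion avoidance, +1)
RTT 4: cwnd = 6 MSS (congestion avoidance, +1)

6


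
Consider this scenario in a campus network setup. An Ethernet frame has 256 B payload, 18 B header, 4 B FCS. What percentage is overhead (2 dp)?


Given: payload = 256 B, header = 18 B, trailer = 4 B
Overhead bytes = header + trailer = 18 + 4 = 22
Total frame = payload + overhead = 256 + 22 = 278
Overhead % = 22 / 278 * 100 = 7.9137% -> 7.91% (2 dp)

7.91


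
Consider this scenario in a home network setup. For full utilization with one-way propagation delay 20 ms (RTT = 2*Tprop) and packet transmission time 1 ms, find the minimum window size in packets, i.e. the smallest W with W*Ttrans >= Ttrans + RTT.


Given: Ttrans = 1 ms, RTT = 40 ms (= 2 * Tprop, Tprop = 20 ms)
Time until first ACK returns = Ttrans + RTT = 1 + 40 = 41 ms
Need W * Ttrans >= Ttrans + RTT  ->  W >= (Ttrans + RTT) / Ttrans
(Ttrans + RTT) / Ttrans = 41 / 1 = 41
W_min = ceil(41) = 41

41


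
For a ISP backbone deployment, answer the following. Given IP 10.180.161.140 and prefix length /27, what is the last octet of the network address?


Given: IP = 10.180.161.140, prefix = /27
Subnet mask = 255.255.255.224
Last octet of IP: 140
Last octet of mask: 224
Network last octet = 140 AND 224 = 128

128


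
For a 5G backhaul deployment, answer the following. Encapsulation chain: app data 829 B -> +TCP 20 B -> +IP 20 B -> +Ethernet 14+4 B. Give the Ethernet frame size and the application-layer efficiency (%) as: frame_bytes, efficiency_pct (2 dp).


TCP segment = 829 + 20 = 849 B
IP packet = 849 + 20 = 869 B
Ethernet frame = 869 + 14 + 4 = 887 B
Efficiency = app / frame = 829 / 887 = 0.934611 = 93.4611% -> 93.46% (2 dp)

887, 93.46


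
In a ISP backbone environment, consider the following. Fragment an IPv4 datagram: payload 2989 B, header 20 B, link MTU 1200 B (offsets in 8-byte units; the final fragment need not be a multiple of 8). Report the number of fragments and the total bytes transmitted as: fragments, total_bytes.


Max data per non-final fragment = floor((MTU - header)/8)*8 = floor((1200 - 20)/8)*8 = floor(1180/8)*8 = 1176 B
Final fragment needs no 8-byte alignment: it can carry up to MTU - header = 1180 B
Non-final fragments needed = ceil((payload - 1180) / 1176) = ceil(1809/1176) = ceil(1.5383) = 2
Number of fragments = 2 + 1 = 3
Fragment sizes (data): 2 * 1176 B + 637 B (last, 637 <= 1180 OK)
Total bytes sent = payload + n_frags * header = 2989 + 3*20 = 2989 + 60 = 3049 B

3, 3049


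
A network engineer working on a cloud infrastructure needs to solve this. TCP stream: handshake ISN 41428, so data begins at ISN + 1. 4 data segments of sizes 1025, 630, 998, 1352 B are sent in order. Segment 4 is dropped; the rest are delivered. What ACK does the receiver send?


SYN uses sequence number 41428; first data byte = ISN + 1 = 41429.
Segment 1: SEQ = 41429, len = 1025 B, covers [41429, 42453]
Segment 2: SEQ = 42454, len = 630 B, covers [42454, 43083]
Segment 3: SEQ = 43084, len = 998 B, covers [43084, 44081]
Segment 4: SEQ = 44082, len = 1352 B, covers [44082, 45433] [LOST]
In-order data received: bytes [41429, 44081] (segments 1..3).
Segment 4 missing -> gap begins at byte 44082.
Cumulative ACK = next expected in-order byte = 41429 + 1025 + 630 + 998 = 44082

44082


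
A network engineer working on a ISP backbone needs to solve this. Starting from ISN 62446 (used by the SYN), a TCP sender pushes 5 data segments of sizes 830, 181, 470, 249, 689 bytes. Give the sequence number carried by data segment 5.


The SYN occupies sequence number ISN = 62446, so the first data byte is ISN + 1 = 62447.
SEQ of data segment i = (ISN + 1) + sum of payload sizes of segments 1..i-1.
Segment 1: SEQ = 62447, payload = 830 bytes
Segment 2: SEQ = 63277, payload = 181 bytes
Segment 3: SEQ = 63458, payload = 470 bytes
Segment 4: SEQ = 63928, payload = 249 bytes
Segment 5: SEQ = 64177, payload = 689 bytes
SEQ of segment 5 = 62447 + 830 + 181 + 470 + 249 = 64177

64177


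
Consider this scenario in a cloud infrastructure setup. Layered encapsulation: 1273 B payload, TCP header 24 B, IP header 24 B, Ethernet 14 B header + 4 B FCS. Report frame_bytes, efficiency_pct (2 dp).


TCP segment = 1273 + 24 = 1297 B
IP packet = 1297 + 24 = 1321 B
Ethernet frame = 1321 + 14 + 4 = 1339 B
Efficiency = app / frame = 1273 / 1339 = 0.950709 = 95.0709% -> 95.07% (2 dp)

1339, 95.07


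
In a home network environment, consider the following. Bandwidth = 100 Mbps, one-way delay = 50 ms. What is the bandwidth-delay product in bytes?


Given: bandwidth = 100 Mbps, delay = 50 ms
BDP in bits = 100 * 10^6 * 50 / 1000
BDP in bits = 5000000
BDP in bytes = 5000000 / 8 = 625000

625000


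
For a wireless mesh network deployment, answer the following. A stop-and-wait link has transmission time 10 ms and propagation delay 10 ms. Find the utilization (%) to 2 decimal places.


Given: Ttrans = 10 ms, Tprop = 10 ms
RTT = 2 * Tprop = 2 * 10 = 20 ms
U = Ttrans / (Ttrans + RTT)
U = 10 / (10 + 20)
U = 10 / 30 = 0.333333
U% = 33.33%

33.33


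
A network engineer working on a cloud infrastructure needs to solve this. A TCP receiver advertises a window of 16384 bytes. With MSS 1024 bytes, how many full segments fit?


Given: RWND = 16384 bytes, MSS = 1024 bytes
Full segments = floor(RWND / MSS)
Full segments = floor(16384 / 1024)
Full segments = floor(16.0) = 16

16


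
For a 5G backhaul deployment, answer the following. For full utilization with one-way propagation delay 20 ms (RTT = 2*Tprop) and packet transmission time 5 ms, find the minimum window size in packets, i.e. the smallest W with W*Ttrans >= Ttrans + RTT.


Given: Ttrans = 5 ms, RTT = 40 ms (= 2 * Tprop, Tprop = 20 ms)
Time until first ACK returns = Ttrans + RTT = 5 + 40 = 45 ms
Need W * Ttrans >= Ttrans + RTT  ->  W >= (Ttrans + RTT) / Ttrans
(Ttrans + RTT) / Ttrans = 45 / 5 = 9
W_min = ceil(9) = 9

9


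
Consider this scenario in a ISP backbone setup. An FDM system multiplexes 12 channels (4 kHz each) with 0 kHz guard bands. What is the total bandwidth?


Given: 12 channels, 4 kHz each, guard = 0 kHz
Channel bandwidth = 12 * 4 = 48 kHz
Guard bands = 11 gaps * 0 kHz = 0 kHz
Total = 48 + 0 = 48 kHz

48


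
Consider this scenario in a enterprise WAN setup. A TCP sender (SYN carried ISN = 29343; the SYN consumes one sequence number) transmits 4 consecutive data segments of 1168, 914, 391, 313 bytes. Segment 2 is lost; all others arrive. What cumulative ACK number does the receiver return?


SYN uses sequence number 29343; first data byte = ISN + 1 = 29344.
Segment 1: SEQ = 29344, len = 1168 B, covers [29344, 30511]
Segment 2: SEQ = 30512, len = 914 B, covers [30512, 31425] [LOST]
Segment 3: SEQ = 31426, len = 391 B, covers [31426, 31816]
Segment 4: SEQ = 31817, len = 313 B, covers [31817, 32129]
In-order data received: bytes [29344, 30511] (segments 1..1).
Segment 2 missing -> gap begins at byte 30512; later segments buffered out of order.
Cumulative ACK = next expected in-order byte = 29344 + 1168 = 30512

30512


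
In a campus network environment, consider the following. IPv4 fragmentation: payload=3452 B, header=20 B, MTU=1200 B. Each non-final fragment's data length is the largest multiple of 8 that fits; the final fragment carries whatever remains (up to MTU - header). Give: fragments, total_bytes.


Max data per non-final fragment = floor((MTU - header)/8)*8 = floor((1200 - 20)/8)*8 = floor(1180/8)*8 = 1176 B
Final fragment needs no 8-byte alignment: it can carry up to MTU - header = 1180 B
Non-final fragments needed = ceil((payload - 1180) / 1176) = ceil(2272/1176) = ceil(1.9320) = 2
Number of fragments = 2 + 1 = 3
Fragment sizes (data): 2 * 1176 B + 1100 B (last, 1100 <= 1180 OK)
Total bytes sent = payload + n_frags * header = 3452 + 3*20 = 3452 + 60 = 3512 B

3, 3512


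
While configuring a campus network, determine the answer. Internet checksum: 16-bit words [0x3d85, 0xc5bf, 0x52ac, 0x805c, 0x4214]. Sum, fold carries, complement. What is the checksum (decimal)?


Given words: [0x3d85, 0xc5bf, 0x52ac, 0x805c, 0x4214]
Step 1: Sum all words
Raw sum = 15749 + 50623 + 21164 + 32860 + 16916 = 137312
Step 2: Fold carry: (6240 + 2) = 6242
One's complement = ~6242 & 0xFFFF = 59293

59293


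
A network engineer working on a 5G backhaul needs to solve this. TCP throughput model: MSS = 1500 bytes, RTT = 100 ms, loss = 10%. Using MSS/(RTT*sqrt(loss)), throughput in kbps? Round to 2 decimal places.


Given: MSS = 1500 bytes, RTT = 100 ms, loss = 10%
RTT in seconds = 100 / 1000 = 0.1
Loss rate = 10% = 0.1
sqrt(loss) = sqrt(0.1) = 0.316227766017
Throughput (bytes/s) = 1500 / (0.1 * 0.316227766017) = 47434.1649
Throughput (kbps) = 47434.1649 * 8 / 1000 = 379.473319 -> 379.47 kbps (2 dp)

379.47


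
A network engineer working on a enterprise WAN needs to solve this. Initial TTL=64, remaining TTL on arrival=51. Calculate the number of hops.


Given: initial TTL = 64, received TTL = 51
Hops = initial TTL - received TTL
Hops = 64 - 51 = 13

13
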